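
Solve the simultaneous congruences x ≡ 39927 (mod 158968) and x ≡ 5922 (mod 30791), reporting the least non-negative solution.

1226319079

Write x = 39927 + 158968·k. Then 158968·k ≡ 5922 − 39927 ≡ 27577 (mod 30791).
Need 158968⁻¹ mod 30791. Extended Euclid on (30791, 5013):
30791 = 6·5013 + 713
5013 = 7·713 + 22
713 = 32·22 + 9
22 = 2·9 + 4
9 = 2·4 + 1
4 = 4·1 + 0
Back-substitute:
1 = 9 − 2·4
1 = −2·22 + 5·9
1 = 5·713 − 162·22
1 = −162·5013 + 1139·713
1 = 1139·30791 − 6996·5013
158968⁻¹ ≡ 23795 (mod 30791), so k ≡ 23795·27577 ≡ 7714 (mod 30791).
x = 39927 + 158968·7714 = 1226319079.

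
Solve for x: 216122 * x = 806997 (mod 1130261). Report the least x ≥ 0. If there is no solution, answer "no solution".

256402

First find gcd(216122, 1130261):
1130261 = 5*216122 + 49651
216122 = 4*49651 + 17518
49651 = 2*17518 + 14615
17518 = 1*14615 + 2903
14615 = 5*2903 + 100
2903 = 29*100 + 3
100 = 33*3 + 1
3 = 3*1 + 0
gcd = 1, so a unique solution mod 1130261 exists.
Back-substitute for the Bézout coefficients:
1 = 100 − 33·3
1 = −33·2903 + 958·100
1 = 958·14615 − 4823·2903
1 = −4823·17518 + 5781·14615
1 = 5781·49651 − 16385·17518
1 = −16385·216122 + 71321·49651
1 = 71321·1130261 − 372990·216122
So 216122·(-372990) ≡ 1 (mod 1130261), giving 216122⁻¹ ≡ 757271.
x ≡ 216122⁻¹·806997 ≡ 757271·806997 ≡ 256402 (mod 1130261).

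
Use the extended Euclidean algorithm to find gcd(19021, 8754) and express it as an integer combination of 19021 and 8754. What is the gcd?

Euclidean algorithm:
19021 = 2*8754 + 1513
8754 = 5*1513 + 1189
1513 = 1*1189 + 324
1189 = 3*324 + 217
324 = 1*217 + 107
217 = 2*107 + 3
107 = 35*3 + 2
3 = 1*2 + 1
2 = 2*1 + 0
gcd(19021, 8754) = 1.
Express as a combination:
1 = 3 − 2
1 = −107 + 36·3
1 = 36·217 − 73·107
1 = −73·324 + 109·217
1 = 109·1189 − 400·324
1 = −400·1513 + 509·1189
1 = 509·8754 − 2945·1513
1 = −2945·19021 + 6399·8754
So 1 = (-2945)·19021 + (6399)·8754.

1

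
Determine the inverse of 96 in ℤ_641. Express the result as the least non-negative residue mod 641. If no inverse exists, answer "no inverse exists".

207

Run Euclid on (641, 96):
641 = 6*96 + 65
96 = 1*65 + 31
65 = 2*31 + 3
31 = 10*3 + 1
3 = 3*1 + 0
gcd = 1, so the inverse exists. Back-substitute:
1 = 31 − 10·3
1 = −10·65 + 21·31
1 = 21·96 − 31·65
1 = −31·641 + 207·96
So 96·207 ≡ 1 (mod 641).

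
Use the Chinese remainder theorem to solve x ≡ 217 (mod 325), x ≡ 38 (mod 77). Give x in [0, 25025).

Write x = 217 + 325·k. Then 325·k ≡ 38 − 217 ≡ 52 (mod 77).
Need 325⁻¹ mod 77. Extended Euclid on (77, 17):
77 = 4·17 + 9
17 = 1·9 + 8
9 = 1·8 + 1
8 = 8·1 + 0
Back-substitute:
1 = 9 − 8
1 = −17 + 2·9
1 = 2·77 − 9·17
325⁻¹ ≡ 68 (mod 77), so k ≡ 68·52 ≡ 71 (mod 77).
x = 217 + 325·71 = 23292.

23292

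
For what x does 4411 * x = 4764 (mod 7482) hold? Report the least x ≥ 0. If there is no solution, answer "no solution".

5010

First find gcd(4411, 7482):
7482 = 1×4411 + 3071
4411 = 1×3071 + 1340
3071 = 2×1340 + 391
1340 = 3×391 + 167
391 = 2×167 + 57
167 = 2×57 + 53
57 = 1×53 + 4
53 = 13×4 + 1
4 = 4×1 + 0
gcd = 1, so a unique solution mod 7482 exists.
Back-substitute for the Bézout coefficients:
1 = 53 − 13·4
1 = −13·57 + 14·53
1 = 14·167 − 41·57
1 = −41·391 + 96·167
1 = 96·1340 − 329·391
1 = −329·3071 + 754·1340
1 = 754·4411 − 1083·3071
1 = −1083·7482 + 1837·4411
So 4411·(1837) ≡ 1 (mod 7482), giving 4411⁻¹ ≡ 1837.
x ≡ 4411⁻¹·4764 ≡ 1837·4764 ≡ 5010 (mod 7482).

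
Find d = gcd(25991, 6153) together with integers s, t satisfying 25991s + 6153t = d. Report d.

Apply Euclid's algorithm to 25991 and 6153:
25991 = 4*6153 + 1379
6153 = 4*1379 + 637
1379 = 2*637 + 105
637 = 6*105 + 7
105 = 15*7 + 0
gcd(25991, 6153) = 7.
Working backward:
7 = 637 − 6·105
7 = −6·1379 + 13·637
7 = 13·6153 − 58·1379
7 = −58·25991 + 245·6153
So 7 = (-58)·25991 + (245)·6153.

7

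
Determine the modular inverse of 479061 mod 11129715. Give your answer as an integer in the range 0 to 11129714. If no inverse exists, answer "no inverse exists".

no inverse exists

Compute gcd(479061, 11129715):
11129715 = 23×479061 + 111312
479061 = 4×111312 + 33813
111312 = 3×33813 + 9873
33813 = 3×9873 + 4194
9873 = 2×4194 + 1485
4194 = 2×1485 + 1224
1485 = 1×1224 + 261
1224 = 4×261 + 180
261 = 1×180 + 81
180 = 2×81 + 18
81 = 4×18 + 9
18 = 2×9 + 0
The gcd is 9, not 1, hence no inverse exists.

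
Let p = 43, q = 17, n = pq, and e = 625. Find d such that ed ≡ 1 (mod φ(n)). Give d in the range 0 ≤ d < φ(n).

φ(n) = (p−1)(q−1) = 42·16 = 672.
Need d with 625·d ≡ 1 (mod 672). Apply the extended Euclidean algorithm:
672 = 1*625 + 47
625 = 13*47 + 14
47 = 3*14 + 5
14 = 2*5 + 4
5 = 1*4 + 1
4 = 4*1 + 0
Back-substitute:
1 = 5 − 4
1 = −14 + 3·5
1 = 3·47 − 10·14
1 = −10·625 + 133·47
1 = 133·672 − 143·625
So 625·(-143) ≡ 1 (mod 672), hence d ≡ -143 ≡ 529 (mod 672).

529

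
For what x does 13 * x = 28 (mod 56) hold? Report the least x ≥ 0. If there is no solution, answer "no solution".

28

First find gcd(13, 56):
56 = 4×13 + 4
13 = 3×4 + 1
4 = 4×1 + 0
gcd = 1, so a unique solution mod 56 exists.
Back-substitute for the Bézout coefficients:
1 = 13 − 3·4
1 = −3·56 + 13·13
So 13·(13) ≡ 1 (mod 56), giving 13⁻¹ ≡ 13.
x ≡ 13⁻¹·28 ≡ 13·28 ≡ 28 (mod 56).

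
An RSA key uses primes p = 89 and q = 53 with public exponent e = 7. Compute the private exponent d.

φ(n) = (p−1)(q−1) = 88·52 = 4576.
Need d with 7·d ≡ 1 (mod 4576). Apply the extended Euclidean algorithm:
4576 = 653*7 + 5
7 = 1*5 + 2
5 = 2*2 + 1
2 = 2*1 + 0
Back-substitute:
1 = 5 − 2·2
1 = −2·7 + 3·5
1 = 3·4576 − 1961·7
So 7·(-1961) ≡ 1 (mod 4576), hence d ≡ -1961 ≡ 2615 (mod 4576).

2615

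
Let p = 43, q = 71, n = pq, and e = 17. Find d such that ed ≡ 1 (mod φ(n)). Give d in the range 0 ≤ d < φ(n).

173

φ(n) = (p−1)(q−1) = 42·70 = 2940.
Need d with 17·d ≡ 1 (mod 2940). Apply the extended Euclidean algorithm:
2940 = 172×17 + 16
17 = 1×16 + 1
16 = 16×1 + 0
Back-substitute:
1 = 17 − 16
1 = −2940 + 173·17
So 17·173 ≡ 1 (mod 2940), hence d = 173.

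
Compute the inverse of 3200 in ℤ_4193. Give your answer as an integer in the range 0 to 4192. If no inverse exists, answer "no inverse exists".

2808

Apply the Euclidean algorithm to 4193 and 3200:
4193 = 1·3200 + 993
3200 = 3·993 + 221
993 = 4·221 + 109
221 = 2·109 + 3
109 = 36·3 + 1
3 = 3·1 + 0
gcd = 1, so the inverse exists. Back-substitute:
1 = 109 − 36·3
1 = −36·221 + 73·109
1 = 73·993 − 328·221
1 = −328·3200 + 1057·993
1 = 1057·4193 − 1385·3200
So 3200·(-1385) ≡ 1 (mod 4193), and -1385 ≡ 2808 (mod 4193).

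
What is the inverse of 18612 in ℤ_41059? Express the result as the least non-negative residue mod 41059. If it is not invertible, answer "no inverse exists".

17430

gcd(41059, 18612) by repeated division:
41059 = 2×18612 + 3835
18612 = 4×3835 + 3272
3835 = 1×3272 + 563
3272 = 5×563 + 457
563 = 1×457 + 106
457 = 4×106 + 33
106 = 3×33 + 7
33 = 4×7 + 5
7 = 1×5 + 2
5 = 2×2 + 1
2 = 2×1 + 0
Since gcd(18612, 41059) = 1, back-substitute to write 1 as a combination:
1 = 5 − 2·2
1 = −2·7 + 3·5
1 = 3·33 − 14·7
1 = −14·106 + 45·33
1 = 45·457 − 194·106
1 = −194·563 + 239·457
1 = 239·3272 − 1389·563
1 = −1389·3835 + 1628·3272
1 = 1628·18612 − 7901·3835
1 = −7901·41059 + 17430·18612
So 18612·17430 ≡ 1 (mod 41059).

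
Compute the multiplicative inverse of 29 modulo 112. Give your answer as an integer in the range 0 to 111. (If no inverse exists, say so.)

Run Euclid on (112, 29):
112 = 3·29 + 25
29 = 1·25 + 4
25 = 6·4 + 1
4 = 4·1 + 0
The gcd is 1. Working backward:
1 = 25 − 6·4
1 = −6·29 + 7·25
1 = 7·112 − 27·29
Hence 29⁻¹ ≡ -27 ≡ 85 (mod 112).

85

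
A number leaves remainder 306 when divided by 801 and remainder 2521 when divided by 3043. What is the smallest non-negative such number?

Write x = 306 + 801·k. Then 801·k ≡ 2521 − 306 ≡ 2215 (mod 3043).
Need 801⁻¹ mod 3043. Extended Euclid on (3043, 801):
3043 = 3*801 + 640
801 = 1*640 + 161
640 = 3*161 + 157
161 = 1*157 + 4
157 = 39*4 + 1
4 = 4*1 + 0
Back-substitute:
1 = 157 − 39·4
1 = −39·161 + 40·157
1 = 40·640 − 159·161
1 = −159·801 + 199·640
1 = 199·3043 − 756·801
801⁻¹ ≡ 2287 (mod 3043), so k ≡ 2287·2215 ≡ 2153 (mod 3043).
x = 306 + 801·2153 = 1724859.

1724859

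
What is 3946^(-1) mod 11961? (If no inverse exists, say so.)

Run Euclid on (11961, 3946):
11961 = 3·3946 + 123
3946 = 32·123 + 10
123 = 12·10 + 3
10 = 3·3 + 1
3 = 3·1 + 0
The gcd is 1. Working backward:
1 = 10 − 3·3
1 = −3·123 + 37·10
1 = 37·3946 − 1187·123
1 = −1187·11961 + 3598·3946
So 3946·3598 ≡ 1 (mod 11961).

3598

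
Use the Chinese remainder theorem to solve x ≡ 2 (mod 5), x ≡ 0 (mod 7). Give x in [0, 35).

Write x = 2 + 5·k. Then 5·k ≡ 0 − 2 ≡ 5 (mod 7).
Need 5⁻¹ mod 7. Extended Euclid on (7, 5):
7 = 1×5 + 2
5 = 2×2 + 1
2 = 2×1 + 0
Back-substitute:
1 = 5 − 2·2
1 = −2·7 + 3·5
5⁻¹ ≡ 3 (mod 7), so k ≡ 3·5 ≡ 1 (mod 7).
x = 2 + 5·1 = 7.

7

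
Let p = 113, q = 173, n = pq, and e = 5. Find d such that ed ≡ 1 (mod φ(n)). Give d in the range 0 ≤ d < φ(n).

φ(n) = (p−1)(q−1) = 112·172 = 19264.
Need d with 5·d ≡ 1 (mod 19264). Apply the extended Euclidean algorithm:
19264 = 3852×5 + 4
5 = 1×4 + 1
4 = 4×1 + 0
Back-substitute:
1 = 5 − 4
1 = −19264 + 3853·5
So 5·3853 ≡ 1 (mod 19264), hence d = 3853.

3853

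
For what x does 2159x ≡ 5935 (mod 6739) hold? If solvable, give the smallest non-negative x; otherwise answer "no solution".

First find gcd(2159, 6739):
6739 = 3*2159 + 262
2159 = 8*262 + 63
262 = 4*63 + 10
63 = 6*10 + 3
10 = 3*3 + 1
3 = 3*1 + 0
gcd = 1, so a unique solution mod 6739 exists.
Back-substitute for the Bézout coefficients:
1 = 10 − 3·3
1 = −3·63 + 19·10
1 = 19·262 − 79·63
1 = −79·2159 + 651·262
1 = 651·6739 − 2032·2159
So 2159·(-2032) ≡ 1 (mod 6739), giving 2159⁻¹ ≡ 4707.
x ≡ 2159⁻¹·5935 ≡ 4707·5935 ≡ 2890 (mod 6739).

2890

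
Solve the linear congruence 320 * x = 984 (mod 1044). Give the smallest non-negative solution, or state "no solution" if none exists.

114

First find gcd(320, 1044):
1044 = 3*320 + 84
320 = 3*84 + 68
84 = 1*68 + 16
68 = 4*16 + 4
16 = 4*4 + 0
gcd = 4 and 4 | 984, so solutions exist. Divide through by 4: 80x ≡ 246 (mod 261).
Now find 80⁻¹ mod 261:
261 = 3×80 + 21
80 = 3×21 + 17
21 = 1×17 + 4
17 = 4×4 + 1
4 = 4×1 + 0
Back-substitute:
1 = 17 − 4·4
1 = −4·21 + 5·17
1 = 5·80 − 19·21
1 = −19·261 + 62·80
So 80⁻¹ ≡ 62 (mod 261).
Then x ≡ 62·246 ≡ 114 (mod 261); the smallest non-negative solution is x = 114.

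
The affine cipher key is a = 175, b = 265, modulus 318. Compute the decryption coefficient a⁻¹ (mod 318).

169

Extended Euclidean algorithm:
318 = 1*175 + 143
175 = 1*143 + 32
143 = 4*32 + 15
32 = 2*15 + 2
15 = 7*2 + 1
2 = 2*1 + 0
Since gcd(175, 318) = 1, back-substitute to write 1 as a combination:
1 = 15 − 7·2
1 = −7·32 + 15·15
1 = 15·143 − 67·32
1 = −67·175 + 82·143
1 = 82·318 − 149·175
Thus 175·(-149) ≡ 1 (mod 318); reducing, -149 mod 318 = 169.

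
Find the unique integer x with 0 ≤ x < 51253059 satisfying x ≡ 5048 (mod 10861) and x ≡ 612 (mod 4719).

Write x = 5048 + 10861·k. Then 10861·k ≡ 612 − 5048 ≡ 283 (mod 4719).
Need 10861⁻¹ mod 4719. Extended Euclid on (4719, 1423):
4719 = 3*1423 + 450
1423 = 3*450 + 73
450 = 6*73 + 12
73 = 6*12 + 1
12 = 12*1 + 0
Back-substitute:
1 = 73 − 6·12
1 = −6·450 + 37·73
1 = 37·1423 − 117·450
1 = −117·4719 + 388·1423
10861⁻¹ ≡ 388 (mod 4719), so k ≡ 388·283 ≡ 1267 (mod 4719).
x = 5048 + 10861·1267 = 13765935.

13765935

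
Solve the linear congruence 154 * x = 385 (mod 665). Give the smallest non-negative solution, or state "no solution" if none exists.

First find gcd(154, 665):
665 = 4×154 + 49
154 = 3×49 + 7
49 = 7×7 + 0
gcd = 7 and 7 | 385, so solutions exist. Divide through by 7: 22x ≡ 55 (mod 95).
Now find 22⁻¹ mod 95:
95 = 4×22 + 7
22 = 3×7 + 1
7 = 7×1 + 0
Back-substitute:
1 = 22 − 3·7
1 = −3·95 + 13·22
So 22⁻¹ ≡ 13 (mod 95).
Then x ≡ 13·55 ≡ 50 (mod 95); the smallest non-negative solution is x = 50.

50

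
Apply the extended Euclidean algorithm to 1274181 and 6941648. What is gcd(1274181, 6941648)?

Repeated division:
6941648 = 5·1274181 + 570743
1274181 = 2·570743 + 132695
570743 = 4·132695 + 39963
132695 = 3·39963 + 12806
39963 = 3·12806 + 1545
12806 = 8·1545 + 446
1545 = 3·446 + 207
446 = 2·207 + 32
207 = 6·32 + 15
32 = 2·15 + 2
15 = 7·2 + 1
2 = 2·1 + 0
gcd(1274181, 6941648) = 1.
Express as a combination:
1 = 15 − 7·2
1 = −7·32 + 15·15
1 = 15·207 − 97·32
1 = −97·446 + 209·207
1 = 209·1545 − 724·446
1 = −724·12806 + 6001·1545
1 = 6001·39963 − 18727·12806
1 = −18727·132695 + 62182·39963
1 = 62182·570743 − 267455·132695
1 = −267455·1274181 + 597092·570743
1 = 597092·6941648 − 3252915·1274181
So 1 = (597092)·6941648 + (-3252915)·1274181.

1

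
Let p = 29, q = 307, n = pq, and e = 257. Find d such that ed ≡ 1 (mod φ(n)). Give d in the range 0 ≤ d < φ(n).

φ(n) = (p−1)(q−1) = 28·306 = 8568.
Need d with 257·d ≡ 1 (mod 8568). Apply the extended Euclidean algorithm:
8568 = 33·257 + 87
257 = 2·87 + 83
87 = 1·83 + 4
83 = 20·4 + 3
4 = 1·3 + 1
3 = 3·1 + 0
Back-substitute:
1 = 4 − 3
1 = −83 + 21·4
1 = 21·87 − 22·83
1 = −22·257 + 65·87
1 = 65·8568 − 2167·257
So 257·(-2167) ≡ 1 (mod 8568), hence d ≡ -2167 ≡ 6401 (mod 8568).

6401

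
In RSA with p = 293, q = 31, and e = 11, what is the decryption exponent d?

6371

φ(n) = (p−1)(q−1) = 292·30 = 8760.
Need d with 11·d ≡ 1 (mod 8760). Apply the extended Euclidean algorithm:
8760 = 796*11 + 4
11 = 2*4 + 3
4 = 1*3 + 1
3 = 3*1 + 0
Back-substitute:
1 = 4 − 3
1 = −11 + 3·4
1 = 3·8760 − 2389·11
So 11·(-2389) ≡ 1 (mod 8760), hence d ≡ -2389 ≡ 6371 (mod 8760).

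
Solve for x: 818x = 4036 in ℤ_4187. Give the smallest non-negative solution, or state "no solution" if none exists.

First find gcd(818, 4187):
4187 = 5×818 + 97
818 = 8×97 + 42
97 = 2×42 + 13
42 = 3×13 + 3
13 = 4×3 + 1
3 = 3×1 + 0
gcd = 1, so a unique solution mod 4187 exists.
Back-substitute for the Bézout coefficients:
1 = 13 − 4·3
1 = −4·42 + 13·13
1 = 13·97 − 30·42
1 = −30·818 + 253·97
1 = 253·4187 − 1295·818
So 818·(-1295) ≡ 1 (mod 4187), giving 818⁻¹ ≡ 2892.
x ≡ 818⁻¹·4036 ≡ 2892·4036 ≡ 2943 (mod 4187).

2943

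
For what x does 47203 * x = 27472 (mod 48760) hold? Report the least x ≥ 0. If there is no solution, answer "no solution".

21904

First find gcd(47203, 48760):
48760 = 1·47203 + 1557
47203 = 30·1557 + 493
1557 = 3·493 + 78
493 = 6·78 + 25
78 = 3·25 + 3
25 = 8·3 + 1
3 = 3·1 + 0
gcd = 1, so a unique solution mod 48760 exists.
Back-substitute for the Bézout coefficients:
1 = 25 − 8·3
1 = −8·78 + 25·25
1 = 25·493 − 158·78
1 = −158·1557 + 499·493
1 = 499·47203 − 15128·1557
1 = −15128·48760 + 15627·47203
So 47203·(15627) ≡ 1 (mod 48760), giving 47203⁻¹ ≡ 15627.
x ≡ 47203⁻¹·27472 ≡ 15627·27472 ≡ 21904 (mod 48760).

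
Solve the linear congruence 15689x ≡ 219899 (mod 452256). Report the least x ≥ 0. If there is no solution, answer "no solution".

First find gcd(15689, 452256):
452256 = 28×15689 + 12964
15689 = 1×12964 + 2725
12964 = 4×2725 + 2064
2725 = 1×2064 + 661
2064 = 3×661 + 81
661 = 8×81 + 13
81 = 6×13 + 3
13 = 4×3 + 1
3 = 3×1 + 0
gcd = 1, so a unique solution mod 452256 exists.
Back-substitute for the Bézout coefficients:
1 = 13 − 4·3
1 = −4·81 + 25·13
1 = 25·661 − 204·81
1 = −204·2064 + 637·661
1 = 637·2725 − 841·2064
1 = −841·12964 + 4001·2725
1 = 4001·15689 − 4842·12964
1 = −4842·452256 + 139577·15689
So 15689·(139577) ≡ 1 (mod 452256), giving 15689⁻¹ ≡ 139577.
x ≡ 15689⁻¹·219899 ≡ 139577·219899 ≡ 37027 (mod 452256).

37027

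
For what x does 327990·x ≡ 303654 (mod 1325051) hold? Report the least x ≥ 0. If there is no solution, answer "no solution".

First find gcd(327990, 1325051):
1325051 = 4*327990 + 13091
327990 = 25*13091 + 715
13091 = 18*715 + 221
715 = 3*221 + 52
221 = 4*52 + 13
52 = 4*13 + 0
gcd = 13 and 13 | 303654, so solutions exist. Divide through by 13: 25230x ≡ 23358 (mod 101927).
Now find 25230⁻¹ mod 101927:
101927 = 4×25230 + 1007
25230 = 25×1007 + 55
1007 = 18×55 + 17
55 = 3×17 + 4
17 = 4×4 + 1
4 = 4×1 + 0
Back-substitute:
1 = 17 − 4·4
1 = −4·55 + 13·17
1 = 13·1007 − 238·55
1 = −238·25230 + 5963·1007
1 = 5963·101927 − 24090·25230
So 25230·(-24090) ≡ 1 (mod 101927), i.e. 25230⁻¹ ≡ 77837.
Then x ≡ 77837·23358 ≡ 44747 (mod 101927); the smallest non-negative solution is x = 44747.

44747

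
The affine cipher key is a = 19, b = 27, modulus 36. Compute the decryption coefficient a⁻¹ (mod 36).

19

Extended Euclidean algorithm:
36 = 1×19 + 17
19 = 1×17 + 2
17 = 8×2 + 1
2 = 2×1 + 0
gcd = 1, so the inverse exists. Back-substitute:
1 = 17 − 8·2
1 = −8·19 + 9·17
1 = 9·36 − 17·19
Hence 19⁻¹ ≡ -17 ≡ 19 (mod 36).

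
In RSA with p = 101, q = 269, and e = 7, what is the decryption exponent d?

φ(n) = (p−1)(q−1) = 100·268 = 26800.
Need d with 7·d ≡ 1 (mod 26800). Apply the extended Euclidean algorithm:
26800 = 3828×7 + 4
7 = 1×4 + 3
4 = 1×3 + 1
3 = 3×1 + 0
Back-substitute:
1 = 4 − 3
1 = −7 + 2·4
1 = 2·26800 − 7657·7
So 7·(-7657) ≡ 1 (mod 26800), hence d ≡ -7657 ≡ 19143 (mod 26800).

19143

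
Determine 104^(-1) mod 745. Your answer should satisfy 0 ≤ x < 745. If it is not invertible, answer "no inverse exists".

Apply the Euclidean algorithm to 745 and 104:
745 = 7*104 + 17
104 = 6*17 + 2
17 = 8*2 + 1
2 = 2*1 + 0
Since gcd(104, 745) = 1, back-substitute to write 1 as a combination:
1 = 17 − 8·2
1 = −8·104 + 49·17
1 = 49·745 − 351·104
Hence 104⁻¹ ≡ -351 ≡ 394 (mod 745).

394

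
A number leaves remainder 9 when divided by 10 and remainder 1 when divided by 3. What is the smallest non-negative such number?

Write x = 9 + 10·k. Then 10·k ≡ 1 − 9 ≡ 1 (mod 3).
Need 10⁻¹ mod 3. Extended Euclid on (3, 1):
3 = 3×1 + 0
10⁻¹ ≡ 1 (mod 3), so k ≡ 1·1 ≡ 1 (mod 3).
x = 9 + 10·1 = 19.

19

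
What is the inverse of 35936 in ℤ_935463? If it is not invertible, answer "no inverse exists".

Extended Euclidean algorithm:
935463 = 26×35936 + 1127
35936 = 31×1127 + 999
1127 = 1×999 + 128
999 = 7×128 + 103
128 = 1×103 + 25
103 = 4×25 + 3
25 = 8×3 + 1
3 = 3×1 + 0
The gcd is 1. Working backward:
1 = 25 − 8·3
1 = −8·103 + 33·25
1 = 33·128 − 41·103
1 = −41·999 + 320·128
1 = 320·1127 − 361·999
1 = −361·35936 + 11511·1127
1 = 11511·935463 − 299647·35936
Hence 35936⁻¹ ≡ -299647 ≡ 635816 (mod 935463).

635816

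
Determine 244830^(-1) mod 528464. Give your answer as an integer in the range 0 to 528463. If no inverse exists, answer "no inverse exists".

Compute gcd(244830, 528464):
528464 = 2×244830 + 38804
244830 = 6×38804 + 12006
38804 = 3×12006 + 2786
12006 = 4×2786 + 862
2786 = 3×862 + 200
862 = 4×200 + 62
200 = 3×62 + 14
62 = 4×14 + 6
14 = 2×6 + 2
6 = 3×2 + 0
The gcd is 2, not 1, hence no inverse exists.

no inverse exists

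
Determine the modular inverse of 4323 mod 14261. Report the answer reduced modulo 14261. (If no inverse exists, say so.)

Run Euclid on (14261, 4323):
14261 = 3*4323 + 1292
4323 = 3*1292 + 447
1292 = 2*447 + 398
447 = 1*398 + 49
398 = 8*49 + 6
49 = 8*6 + 1
6 = 6*1 + 0
The gcd is 1. Working backward:
1 = 49 − 8·6
1 = −8·398 + 65·49
1 = 65·447 − 73·398
1 = −73·1292 + 211·447
1 = 211·4323 − 706·1292
1 = −706·14261 + 2329·4323
So 4323·2329 ≡ 1 (mod 14261).

2329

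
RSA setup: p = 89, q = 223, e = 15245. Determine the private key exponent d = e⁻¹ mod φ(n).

φ(n) = (p−1)(q−1) = 88·222 = 19536.
Need d with 15245·d ≡ 1 (mod 19536). Apply the extended Euclidean algorithm:
19536 = 1*15245 + 4291
15245 = 3*4291 + 2372
4291 = 1*2372 + 1919
2372 = 1*1919 + 453
1919 = 4*453 + 107
453 = 4*107 + 25
107 = 4*25 + 7
25 = 3*7 + 4
7 = 1*4 + 3
4 = 1*3 + 1
3 = 3*1 + 0
Back-substitute:
1 = 4 − 3
1 = −7 + 2·4
1 = 2·25 − 7·7
1 = −7·107 + 30·25
1 = 30·453 − 127·107
1 = −127·1919 + 538·453
1 = 538·2372 − 665·1919
1 = −665·4291 + 1203·2372
1 = 1203·15245 − 4274·4291
1 = −4274·19536 + 5477·15245
So 15245·5477 ≡ 1 (mod 19536), hence d = 5477.

5477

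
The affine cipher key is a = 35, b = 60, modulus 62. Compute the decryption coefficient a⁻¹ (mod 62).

39

Extended Euclidean algorithm:
62 = 1×35 + 27
35 = 1×27 + 8
27 = 3×8 + 3
8 = 2×3 + 2
3 = 1×2 + 1
2 = 2×1 + 0
The gcd is 1. Working backward:
1 = 3 − 2
1 = −8 + 3·3
1 = 3·27 − 10·8
1 = −10·35 + 13·27
1 = 13·62 − 23·35
Thus 35·(-23) ≡ 1 (mod 62); reducing, -23 mod 62 = 39.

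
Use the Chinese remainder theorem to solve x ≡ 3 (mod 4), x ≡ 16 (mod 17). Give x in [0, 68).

67

Write x = 3 + 4·k. Then 4·k ≡ 16 − 3 ≡ 13 (mod 17).
Need 4⁻¹ mod 17. Extended Euclid on (17, 4):
17 = 4×4 + 1
4 = 4×1 + 0
Back-substitute:
1 = 17 − 4·4
4⁻¹ ≡ 13 (mod 17), so k ≡ 13·13 ≡ 16 (mod 17).
x = 3 + 4·16 = 67.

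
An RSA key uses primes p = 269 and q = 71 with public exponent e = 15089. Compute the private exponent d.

φ(n) = (p−1)(q−1) = 268·70 = 18760.
Need d with 15089·d ≡ 1 (mod 18760). Apply the extended Euclidean algorithm:
18760 = 1·15089 + 3671
15089 = 4·3671 + 405
3671 = 9·405 + 26
405 = 15·26 + 15
26 = 1·15 + 11
15 = 1·11 + 4
11 = 2·4 + 3
4 = 1·3 + 1
3 = 3·1 + 0
Back-substitute:
1 = 4 − 3
1 = −11 + 3·4
1 = 3·15 − 4·11
1 = −4·26 + 7·15
1 = 7·405 − 109·26
1 = −109·3671 + 988·405
1 = 988·15089 − 4061·3671
1 = −4061·18760 + 5049·15089
So 15089·5049 ≡ 1 (mod 18760), hence d = 5049.

5049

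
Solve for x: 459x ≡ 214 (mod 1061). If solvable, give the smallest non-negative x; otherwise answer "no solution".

First find gcd(459, 1061):
1061 = 2·459 + 143
459 = 3·143 + 30
143 = 4·30 + 23
30 = 1·23 + 7
23 = 3·7 + 2
7 = 3·2 + 1
2 = 2·1 + 0
gcd = 1, so a unique solution mod 1061 exists.
Back-substitute for the Bézout coefficients:
1 = 7 − 3·2
1 = −3·23 + 10·7
1 = 10·30 − 13·23
1 = −13·143 + 62·30
1 = 62·459 − 199·143
1 = −199·1061 + 460·459
So 459·(460) ≡ 1 (mod 1061), giving 459⁻¹ ≡ 460.
x ≡ 459⁻¹·214 ≡ 460·214 ≡ 828 (mod 1061).

828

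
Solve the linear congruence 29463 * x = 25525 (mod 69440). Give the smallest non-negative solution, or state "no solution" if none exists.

gcd(29463, 69440):
69440 = 2·29463 + 10514
29463 = 2·10514 + 8435
10514 = 1·8435 + 2079
8435 = 4·2079 + 119
2079 = 17·119 + 56
119 = 2·56 + 7
56 = 8·7 + 0
gcd = 7, but 7 ∤ 25525, so the congruence has no solution.

no solution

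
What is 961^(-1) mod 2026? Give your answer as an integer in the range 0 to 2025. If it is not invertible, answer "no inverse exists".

487

Extended Euclidean algorithm:
2026 = 2·961 + 104
961 = 9·104 + 25
104 = 4·25 + 4
25 = 6·4 + 1
4 = 4·1 + 0
Since gcd(961, 2026) = 1, back-substitute to write 1 as a combination:
1 = 25 − 6·4
1 = −6·104 + 25·25
1 = 25·961 − 231·104
1 = −231·2026 + 487·961
So 961·487 ≡ 1 (mod 2026).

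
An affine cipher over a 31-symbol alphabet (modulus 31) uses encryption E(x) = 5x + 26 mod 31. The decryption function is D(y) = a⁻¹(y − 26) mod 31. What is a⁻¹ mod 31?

Apply the Euclidean algorithm to 31 and 5:
31 = 6*5 + 1
5 = 5*1 + 0
The gcd is 1. Working backward:
1 = 31 − 6·5
So 5·(-6) ≡ 1 (mod 31), and -6 ≡ 25 (mod 31).

25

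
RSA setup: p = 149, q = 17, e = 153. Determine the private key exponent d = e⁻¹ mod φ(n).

681

φ(n) = (p−1)(q−1) = 148·16 = 2368.
Need d with 153·d ≡ 1 (mod 2368). Apply the extended Euclidean algorithm:
2368 = 15×153 + 73
153 = 2×73 + 7
73 = 10×7 + 3
7 = 2×3 + 1
3 = 3×1 + 0
Back-substitute:
1 = 7 − 2·3
1 = −2·73 + 21·7
1 = 21·153 − 44·73
1 = −44·2368 + 681·153
So 153·681 ≡ 1 (mod 2368), hence d = 681.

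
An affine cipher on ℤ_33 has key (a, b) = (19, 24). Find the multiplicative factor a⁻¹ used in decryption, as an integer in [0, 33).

7

gcd(33, 19) by repeated division:
33 = 1*19 + 14
19 = 1*14 + 5
14 = 2*5 + 4
5 = 1*4 + 1
4 = 4*1 + 0
gcd = 1, so the inverse exists. Back-substitute:
1 = 5 − 4
1 = −14 + 3·5
1 = 3·19 − 4·14
1 = −4·33 + 7·19
So 19·7 ≡ 1 (mod 33).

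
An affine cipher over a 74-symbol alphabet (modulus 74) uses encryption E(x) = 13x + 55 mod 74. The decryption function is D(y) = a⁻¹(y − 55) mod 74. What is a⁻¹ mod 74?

57

Extended Euclidean algorithm:
74 = 5·13 + 9
13 = 1·9 + 4
9 = 2·4 + 1
4 = 4·1 + 0
Since gcd(13, 74) = 1, back-substitute to write 1 as a combination:
1 = 9 − 2·4
1 = −2·13 + 3·9
1 = 3·74 − 17·13
So 13·(-17) ≡ 1 (mod 74), and -17 ≡ 57 (mod 74).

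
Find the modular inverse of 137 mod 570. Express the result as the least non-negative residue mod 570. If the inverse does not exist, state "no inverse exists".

Apply the Euclidean algorithm to 570 and 137:
570 = 4*137 + 22
137 = 6*22 + 5
22 = 4*5 + 2
5 = 2*2 + 1
2 = 2*1 + 0
gcd = 1, so the inverse exists. Back-substitute:
1 = 5 − 2·2
1 = −2·22 + 9·5
1 = 9·137 − 56·22
1 = −56·570 + 233·137
So 137·233 ≡ 1 (mod 570).

233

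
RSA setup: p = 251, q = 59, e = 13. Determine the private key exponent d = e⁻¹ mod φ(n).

φ(n) = (p−1)(q−1) = 250·58 = 14500.
Need d with 13·d ≡ 1 (mod 14500). Apply the extended Euclidean algorithm:
14500 = 1115×13 + 5
13 = 2×5 + 3
5 = 1×3 + 2
3 = 1×2 + 1
2 = 2×1 + 0
Back-substitute:
1 = 3 − 2
1 = −5 + 2·3
1 = 2·13 − 5·5
1 = −5·14500 + 5577·13
So 13·5577 ≡ 1 (mod 14500), hence d = 5577.

5577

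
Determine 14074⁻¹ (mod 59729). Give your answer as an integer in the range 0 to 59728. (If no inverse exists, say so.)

45932

gcd(59729, 14074) by repeated division:
59729 = 4×14074 + 3433
14074 = 4×3433 + 342
3433 = 10×342 + 13
342 = 26×13 + 4
13 = 3×4 + 1
4 = 4×1 + 0
Since gcd(14074, 59729) = 1, back-substitute to write 1 as a combination:
1 = 13 − 3·4
1 = −3·342 + 79·13
1 = 79·3433 − 793·342
1 = −793·14074 + 3251·3433
1 = 3251·59729 − 13797·14074
So 14074·(-13797) ≡ 1 (mod 59729), and -13797 ≡ 45932 (mod 59729).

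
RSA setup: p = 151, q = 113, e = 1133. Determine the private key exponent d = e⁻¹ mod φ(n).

4997

φ(n) = (p−1)(q−1) = 150·112 = 16800.
Need d with 1133·d ≡ 1 (mod 16800). Apply the extended Euclidean algorithm:
16800 = 14*1133 + 938
1133 = 1*938 + 195
938 = 4*195 + 158
195 = 1*158 + 37
158 = 4*37 + 10
37 = 3*10 + 7
10 = 1*7 + 3
7 = 2*3 + 1
3 = 3*1 + 0
Back-substitute:
1 = 7 − 2·3
1 = −2·10 + 3·7
1 = 3·37 − 11·10
1 = −11·158 + 47·37
1 = 47·195 − 58·158
1 = −58·938 + 279·195
1 = 279·1133 − 337·938
1 = −337·16800 + 4997·1133
So 1133·4997 ≡ 1 (mod 16800), hence d = 4997.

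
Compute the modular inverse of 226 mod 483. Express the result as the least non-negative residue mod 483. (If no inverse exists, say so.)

109

Apply the Euclidean algorithm to 483 and 226:
483 = 2×226 + 31
226 = 7×31 + 9
31 = 3×9 + 4
9 = 2×4 + 1
4 = 4×1 + 0
The gcd is 1. Working backward:
1 = 9 − 2·4
1 = −2·31 + 7·9
1 = 7·226 − 51·31
1 = −51·483 + 109·226
So 226·109 ≡ 1 (mod 483).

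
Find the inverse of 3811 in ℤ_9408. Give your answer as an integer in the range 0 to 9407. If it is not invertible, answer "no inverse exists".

Extended Euclidean algorithm:
9408 = 2*3811 + 1786
3811 = 2*1786 + 239
1786 = 7*239 + 113
239 = 2*113 + 13
113 = 8*13 + 9
13 = 1*9 + 4
9 = 2*4 + 1
4 = 4*1 + 0
gcd = 1, so the inverse exists. Back-substitute:
1 = 9 − 2·4
1 = −2·13 + 3·9
1 = 3·113 − 26·13
1 = −26·239 + 55·113
1 = 55·1786 − 411·239
1 = −411·3811 + 877·1786
1 = 877·9408 − 2165·3811
Hence 3811⁻¹ ≡ -2165 ≡ 7243 (mod 9408).

7243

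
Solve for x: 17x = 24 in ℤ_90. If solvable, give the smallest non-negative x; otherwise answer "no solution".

First find gcd(17, 90):
90 = 5×17 + 5
17 = 3×5 + 2
5 = 2×2 + 1
2 = 2×1 + 0
gcd = 1, so a unique solution mod 90 exists.
Back-substitute for the Bézout coefficients:
1 = 5 − 2·2
1 = −2·17 + 7·5
1 = 7·90 − 37·17
So 17·(-37) ≡ 1 (mod 90), giving 17⁻¹ ≡ 53.
x ≡ 17⁻¹·24 ≡ 53·24 ≡ 12 (mod 90).

12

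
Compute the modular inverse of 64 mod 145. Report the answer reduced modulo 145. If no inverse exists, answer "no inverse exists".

Apply the Euclidean algorithm to 145 and 64:
145 = 2·64 + 17
64 = 3·17 + 13
17 = 1·13 + 4
13 = 3·4 + 1
4 = 4·1 + 0
gcd = 1, so the inverse exists. Back-substitute:
1 = 13 − 3·4
1 = −3·17 + 4·13
1 = 4·64 − 15·17
1 = −15·145 + 34·64
So 64·34 ≡ 1 (mod 145).

34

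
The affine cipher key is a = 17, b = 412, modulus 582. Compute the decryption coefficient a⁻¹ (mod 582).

137

Apply the Euclidean algorithm to 582 and 17:
582 = 34*17 + 4
17 = 4*4 + 1
4 = 4*1 + 0
gcd = 1, so the inverse exists. Back-substitute:
1 = 17 − 4·4
1 = −4·582 + 137·17
So 17·137 ≡ 1 (mod 582).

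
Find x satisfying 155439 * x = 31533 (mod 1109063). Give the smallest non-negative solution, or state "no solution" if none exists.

222806

First find gcd(155439, 1109063):
1109063 = 7*155439 + 20990
155439 = 7*20990 + 8509
20990 = 2*8509 + 3972
8509 = 2*3972 + 565
3972 = 7*565 + 17
565 = 33*17 + 4
17 = 4*4 + 1
4 = 4*1 + 0
gcd = 1, so a unique solution mod 1109063 exists.
Back-substitute for the Bézout coefficients:
1 = 17 − 4·4
1 = −4·565 + 133·17
1 = 133·3972 − 935·565
1 = −935·8509 + 2003·3972
1 = 2003·20990 − 4941·8509
1 = −4941·155439 + 36590·20990
1 = 36590·1109063 − 261071·155439
So 155439·(-261071) ≡ 1 (mod 1109063), giving 155439⁻¹ ≡ 847992.
x ≡ 155439⁻¹·31533 ≡ 847992·31533 ≡ 222806 (mod 1109063).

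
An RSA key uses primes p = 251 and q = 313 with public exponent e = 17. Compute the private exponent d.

φ(n) = (p−1)(q−1) = 250·312 = 78000.
Need d with 17·d ≡ 1 (mod 78000). Apply the extended Euclidean algorithm:
78000 = 4588·17 + 4
17 = 4·4 + 1
4 = 4·1 + 0
Back-substitute:
1 = 17 − 4·4
1 = −4·78000 + 18353·17
So 17·18353 ≡ 1 (mod 78000), hence d = 18353.

18353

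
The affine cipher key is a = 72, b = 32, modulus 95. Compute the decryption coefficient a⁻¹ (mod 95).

33

Run Euclid on (95, 72):
95 = 1·72 + 23
72 = 3·23 + 3
23 = 7·3 + 2
3 = 1·2 + 1
2 = 2·1 + 0
Since gcd(72, 95) = 1, back-substitute to write 1 as a combination:
1 = 3 − 2
1 = −23 + 8·3
1 = 8·72 − 25·23
1 = −25·95 + 33·72
So 72·33 ≡ 1 (mod 95).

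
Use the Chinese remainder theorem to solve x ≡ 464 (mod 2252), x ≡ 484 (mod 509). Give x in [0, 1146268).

Write x = 464 + 2252·k. Then 2252·k ≡ 484 − 464 ≡ 20 (mod 509).
Need 2252⁻¹ mod 509. Extended Euclid on (509, 216):
509 = 2*216 + 77
216 = 2*77 + 62
77 = 1*62 + 15
62 = 4*15 + 2
15 = 7*2 + 1
2 = 2*1 + 0
Back-substitute:
1 = 15 − 7·2
1 = −7·62 + 29·15
1 = 29·77 − 36·62
1 = −36·216 + 101·77
1 = 101·509 − 238·216
2252⁻¹ ≡ 271 (mod 509), so k ≡ 271·20 ≡ 330 (mod 509).
x = 464 + 2252·330 = 743624.

743624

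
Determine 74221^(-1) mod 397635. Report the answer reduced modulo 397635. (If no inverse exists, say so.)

no inverse exists

Euclidean algorithm on 397635, 74221:
397635 = 5×74221 + 26530
74221 = 2×26530 + 21161
26530 = 1×21161 + 5369
21161 = 3×5369 + 5054
5369 = 1×5054 + 315
5054 = 16×315 + 14
315 = 22×14 + 7
14 = 2×7 + 0
The gcd is 7, not 1, hence no inverse exists.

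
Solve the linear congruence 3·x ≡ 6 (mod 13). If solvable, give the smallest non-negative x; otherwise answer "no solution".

First find gcd(3, 13):
13 = 4·3 + 1
3 = 3·1 + 0
gcd = 1, so a unique solution mod 13 exists.
Back-substitute for the Bézout coefficients:
1 = 13 − 4·3
So 3·(-4) ≡ 1 (mod 13), giving 3⁻¹ ≡ 9.
x ≡ 3⁻¹·6 ≡ 9·6 ≡ 2 (mod 13).

2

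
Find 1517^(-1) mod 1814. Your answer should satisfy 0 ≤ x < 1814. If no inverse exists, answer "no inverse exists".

397

Extended Euclidean algorithm:
1814 = 1·1517 + 297
1517 = 5·297 + 32
297 = 9·32 + 9
32 = 3·9 + 5
9 = 1·5 + 4
5 = 1·4 + 1
4 = 4·1 + 0
The gcd is 1. Working backward:
1 = 5 − 4
1 = −9 + 2·5
1 = 2·32 − 7·9
1 = −7·297 + 65·32
1 = 65·1517 − 332·297
1 = −332·1814 + 397·1517
So 1517·397 ≡ 1 (mod 1814).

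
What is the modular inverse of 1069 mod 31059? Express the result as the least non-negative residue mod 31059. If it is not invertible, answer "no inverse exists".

gcd(31059, 1069) by repeated division:
31059 = 29×1069 + 58
1069 = 18×58 + 25
58 = 2×25 + 8
25 = 3×8 + 1
8 = 8×1 + 0
Since gcd(1069, 31059) = 1, back-substitute to write 1 as a combination:
1 = 25 − 3·8
1 = −3·58 + 7·25
1 = 7·1069 − 129·58
1 = −129·31059 + 3748·1069
So 1069·3748 ≡ 1 (mod 31059).

3748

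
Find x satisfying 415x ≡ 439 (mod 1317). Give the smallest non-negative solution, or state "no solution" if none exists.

439

First find gcd(415, 1317):
1317 = 3·415 + 72
415 = 5·72 + 55
72 = 1·55 + 17
55 = 3·17 + 4
17 = 4·4 + 1
4 = 4·1 + 0
gcd = 1, so a unique solution mod 1317 exists.
Back-substitute for the Bézout coefficients:
1 = 17 − 4·4
1 = −4·55 + 13·17
1 = 13·72 − 17·55
1 = −17·415 + 98·72
1 = 98·1317 − 311·415
So 415·(-311) ≡ 1 (mod 1317), giving 415⁻¹ ≡ 1006.
x ≡ 415⁻¹·439 ≡ 1006·439 ≡ 439 (mod 1317).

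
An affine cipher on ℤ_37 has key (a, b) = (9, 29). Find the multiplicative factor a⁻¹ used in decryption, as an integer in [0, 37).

Run Euclid on (37, 9):
37 = 4×9 + 1
9 = 9×1 + 0
Since gcd(9, 37) = 1, back-substitute to write 1 as a combination:
1 = 37 − 4·9
Hence 9⁻¹ ≡ -4 ≡ 33 (mod 37).

33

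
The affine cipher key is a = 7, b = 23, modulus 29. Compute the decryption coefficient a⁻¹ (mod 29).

Run Euclid on (29, 7):
29 = 4×7 + 1
7 = 7×1 + 0
The gcd is 1. Working backward:
1 = 29 − 4·7
Hence 7⁻¹ ≡ -4 ≡ 25 (mod 29).

25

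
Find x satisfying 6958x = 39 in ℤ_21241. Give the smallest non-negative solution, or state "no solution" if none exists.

First find gcd(6958, 21241):
21241 = 3·6958 + 367
6958 = 18·367 + 352
367 = 1·352 + 15
352 = 23·15 + 7
15 = 2·7 + 1
7 = 7·1 + 0
gcd = 1, so a unique solution mod 21241 exists.
Back-substitute for the Bézout coefficients:
1 = 15 − 2·7
1 = −2·352 + 47·15
1 = 47·367 − 49·352
1 = −49·6958 + 929·367
1 = 929·21241 − 2836·6958
So 6958·(-2836) ≡ 1 (mod 21241), giving 6958⁻¹ ≡ 18405.
x ≡ 6958⁻¹·39 ≡ 18405·39 ≡ 16842 (mod 21241).

16842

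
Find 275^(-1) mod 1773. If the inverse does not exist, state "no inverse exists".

Extended Euclidean algorithm:
1773 = 6×275 + 123
275 = 2×123 + 29
123 = 4×29 + 7
29 = 4×7 + 1
7 = 7×1 + 0
The gcd is 1. Working backward:
1 = 29 − 4·7
1 = −4·123 + 17·29
1 = 17·275 − 38·123
1 = −38·1773 + 245·275
So 275·245 ≡ 1 (mod 1773).

245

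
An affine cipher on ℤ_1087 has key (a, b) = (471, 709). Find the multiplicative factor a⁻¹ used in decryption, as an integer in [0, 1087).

Extended Euclidean algorithm:
1087 = 2*471 + 145
471 = 3*145 + 36
145 = 4*36 + 1
36 = 36*1 + 0
Since gcd(471, 1087) = 1, back-substitute to write 1 as a combination:
1 = 145 − 4·36
1 = −4·471 + 13·145
1 = 13·1087 − 30·471
Thus 471·(-30) ≡ 1 (mod 1087); reducing, -30 mod 1087 = 1057.

1057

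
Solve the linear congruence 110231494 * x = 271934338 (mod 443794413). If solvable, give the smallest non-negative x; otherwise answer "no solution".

118858219

First find gcd(110231494, 443794413):
443794413 = 4*110231494 + 2868437
110231494 = 38*2868437 + 1230888
2868437 = 2*1230888 + 406661
1230888 = 3*406661 + 10905
406661 = 37*10905 + 3176
10905 = 3*3176 + 1377
3176 = 2*1377 + 422
1377 = 3*422 + 111
422 = 3*111 + 89
111 = 1*89 + 22
89 = 4*22 + 1
22 = 22*1 + 0
gcd = 1, so a unique solution mod 443794413 exists.
Back-substitute for the Bézout coefficients:
1 = 89 − 4·22
1 = −4·111 + 5·89
1 = 5·422 − 19·111
1 = −19·1377 + 62·422
1 = 62·3176 − 143·1377
1 = −143·10905 + 491·3176
1 = 491·406661 − 18310·10905
1 = −18310·1230888 + 55421·406661
1 = 55421·2868437 − 129152·1230888
1 = −129152·110231494 + 4963197·2868437
1 = 4963197·443794413 − 19981940·110231494
So 110231494·(-19981940) ≡ 1 (mod 443794413), giving 110231494⁻¹ ≡ 423812473.
x ≡ 110231494⁻¹·271934338 ≡ 423812473·271934338 ≡ 118858219 (mod 443794413).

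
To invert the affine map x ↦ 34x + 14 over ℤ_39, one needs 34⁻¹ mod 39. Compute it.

31

Apply the Euclidean algorithm to 39 and 34:
39 = 1×34 + 5
34 = 6×5 + 4
5 = 1×4 + 1
4 = 4×1 + 0
gcd = 1, so the inverse exists. Back-substitute:
1 = 5 − 4
1 = −34 + 7·5
1 = 7·39 − 8·34
Hence 34⁻¹ ≡ -8 ≡ 31 (mod 39).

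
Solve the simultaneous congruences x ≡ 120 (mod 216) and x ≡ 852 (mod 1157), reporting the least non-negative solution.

Write x = 120 + 216·k. Then 216·k ≡ 852 − 120 ≡ 732 (mod 1157).
Need 216⁻¹ mod 1157. Extended Euclid on (1157, 216):
1157 = 5*216 + 77
216 = 2*77 + 62
77 = 1*62 + 15
62 = 4*15 + 2
15 = 7*2 + 1
2 = 2*1 + 0
Back-substitute:
1 = 15 − 7·2
1 = −7·62 + 29·15
1 = 29·77 − 36·62
1 = −36·216 + 101·77
1 = 101·1157 − 541·216
216⁻¹ ≡ 616 (mod 1157), so k ≡ 616·732 ≡ 839 (mod 1157).
x = 120 + 216·839 = 181344.

181344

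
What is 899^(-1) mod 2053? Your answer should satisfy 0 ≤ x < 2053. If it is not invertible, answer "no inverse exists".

475

Extended Euclidean algorithm:
2053 = 2*899 + 255
899 = 3*255 + 134
255 = 1*134 + 121
134 = 1*121 + 13
121 = 9*13 + 4
13 = 3*4 + 1
4 = 4*1 + 0
The gcd is 1. Working backward:
1 = 13 − 3·4
1 = −3·121 + 28·13
1 = 28·134 − 31·121
1 = −31·255 + 59·134
1 = 59·899 − 208·255
1 = −208·2053 + 475·899
So 899·475 ≡ 1 (mod 2053).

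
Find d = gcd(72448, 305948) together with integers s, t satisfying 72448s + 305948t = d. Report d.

4

Euclidean algorithm:
305948 = 4·72448 + 16156
72448 = 4·16156 + 7824
16156 = 2·7824 + 508
7824 = 15·508 + 204
508 = 2·204 + 100
204 = 2·100 + 4
100 = 25·4 + 0
gcd(72448, 305948) = 4.
Back-substituting:
4 = 204 − 2·100
4 = −2·508 + 5·204
4 = 5·7824 − 77·508
4 = −77·16156 + 159·7824
4 = 159·72448 − 713·16156
4 = −713·305948 + 3011·72448
So 4 = (-713)·305948 + (3011)·72448.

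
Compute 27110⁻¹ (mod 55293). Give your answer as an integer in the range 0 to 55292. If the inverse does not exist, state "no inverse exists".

Run Euclid on (55293, 27110):
55293 = 2*27110 + 1073
27110 = 25*1073 + 285
1073 = 3*285 + 218
285 = 1*218 + 67
218 = 3*67 + 17
67 = 3*17 + 16
17 = 1*16 + 1
16 = 16*1 + 0
Since gcd(27110, 55293) = 1, back-substitute to write 1 as a combination:
1 = 17 − 16
1 = −67 + 4·17
1 = 4·218 − 13·67
1 = −13·285 + 17·218
1 = 17·1073 − 64·285
1 = −64·27110 + 1617·1073
1 = 1617·55293 − 3298·27110
So 27110·(-3298) ≡ 1 (mod 55293), and -3298 ≡ 51995 (mod 55293).

51995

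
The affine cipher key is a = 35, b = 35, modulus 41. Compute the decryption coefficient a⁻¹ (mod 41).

34

Run Euclid on (41, 35):
41 = 1·35 + 6
35 = 5·6 + 5
6 = 1·5 + 1
5 = 5·1 + 0
Since gcd(35, 41) = 1, back-substitute to write 1 as a combination:
1 = 6 − 5
1 = −35 + 6·6
1 = 6·41 − 7·35
So 35·(-7) ≡ 1 (mod 41), and -7 ≡ 34 (mod 41).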